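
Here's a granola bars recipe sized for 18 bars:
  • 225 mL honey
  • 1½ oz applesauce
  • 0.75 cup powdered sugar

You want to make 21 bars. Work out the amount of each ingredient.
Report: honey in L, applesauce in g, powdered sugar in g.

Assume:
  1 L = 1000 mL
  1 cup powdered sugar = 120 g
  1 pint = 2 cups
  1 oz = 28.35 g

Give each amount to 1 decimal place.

Scaling factor: 21/18 = 7/6.
honey: 225 mL × 7/6 ÷ 1000 mL/L ≈ 0.3 L
applesauce: 1.5 oz × 7/6 × 28.35 g/oz ≈ 49.6 g
powdered sugar: 0.75 cup × 7/6 × 120 g/cup = 105.0 g

honey: 0.3 L; applesauce: 49.6 g; powdered sugar: 105.0 g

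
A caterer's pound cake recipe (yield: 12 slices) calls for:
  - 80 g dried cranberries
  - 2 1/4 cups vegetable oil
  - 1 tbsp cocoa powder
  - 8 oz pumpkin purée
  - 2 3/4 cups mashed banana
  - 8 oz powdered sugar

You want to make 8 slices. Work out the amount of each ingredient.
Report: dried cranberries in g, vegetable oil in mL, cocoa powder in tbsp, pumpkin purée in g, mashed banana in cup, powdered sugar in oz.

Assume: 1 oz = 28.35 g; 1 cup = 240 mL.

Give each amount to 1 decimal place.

dried cranberries: 53.3 g; vegetable oil: 360.0 mL; cocoa powder: 0.7 tbsp; pumpkin purée: 151.2 g; mashed banana: 1.8 cup; powdered sugar: 5.3 oz

Scaling factor: 8/12 = 2/3.
dried cranberries: 80 g × 2/3 ≈ 53.3 g
vegetable oil: 2.25 cup × 2/3 × 240 mL/cup = 360.0 mL
cocoa powder: 1 tbsp × 2/3 ≈ 0.7 tbsp
pumpkin purée: 8 oz × 2/3 × 28.35 g/oz = 151.2 g
mashed banana: 2.75 cup × 2/3 ≈ 1.8 cup
powdered sugar: 8 oz × 2/3 ≈ 5.3 oz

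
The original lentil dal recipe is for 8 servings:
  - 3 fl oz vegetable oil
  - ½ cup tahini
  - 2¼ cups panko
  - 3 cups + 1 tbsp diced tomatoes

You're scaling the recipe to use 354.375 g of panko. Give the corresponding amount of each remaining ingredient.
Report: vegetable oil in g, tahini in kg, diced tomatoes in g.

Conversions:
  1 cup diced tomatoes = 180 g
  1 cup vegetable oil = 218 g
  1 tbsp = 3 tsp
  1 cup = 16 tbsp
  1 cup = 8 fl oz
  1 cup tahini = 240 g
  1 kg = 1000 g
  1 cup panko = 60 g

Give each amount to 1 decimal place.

The original recipe has 135 g of panko, so the scaling factor is 354.375 ÷ 135 = 21/8 = 2.625.
vegetable oil: 3 fl oz × 21/8 ÷ 8 fl oz/cup × 218 g/cup ≈ 214.6 g
tahini: 0.5 cup × 21/8 × 240 g/cup ÷ 1000 g/kg ≈ 0.3 kg
diced tomatoes: (3 cup + 1 tbsp = 3.0625 cup) × 21/8 × 180 g/cup ≈ 1447.0 g

vegetable oil: 214.6 g; tahini: 0.3 kg; diced tomatoes: 1447.0 g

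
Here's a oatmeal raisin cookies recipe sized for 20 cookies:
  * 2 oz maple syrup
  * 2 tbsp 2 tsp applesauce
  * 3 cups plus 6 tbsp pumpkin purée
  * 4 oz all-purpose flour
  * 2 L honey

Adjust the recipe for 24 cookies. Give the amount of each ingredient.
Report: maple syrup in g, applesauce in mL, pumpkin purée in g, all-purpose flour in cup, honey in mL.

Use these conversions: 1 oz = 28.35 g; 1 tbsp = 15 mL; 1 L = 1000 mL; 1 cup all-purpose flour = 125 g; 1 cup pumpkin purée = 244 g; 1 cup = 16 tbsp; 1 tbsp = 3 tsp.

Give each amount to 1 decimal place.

maple syrup: 68.0 g; applesauce: 48.0 mL; pumpkin purée: 988.2 g; all-purpose flour: 1.1 cup; honey: 2400.0 mL

Scaling factor: 24/20 = 6/5 = 1.2.
maple syrup: 2 oz × 6/5 × 28.35 g/oz ≈ 68.0 g
applesauce: (2 tbsp + 2 tsp = 8/3 tbsp) × 6/5 × 15 mL/tbsp = 48.0 mL
pumpkin purée: (3 cup + 6 tbsp = 3.375 cup) × 6/5 × 244 g/cup = 988.2 g
all-purpose flour: 4 oz × 6/5 × 28.35 g/oz ÷ 125 g/cup ≈ 1.1 cup
honey: 2 L × 6/5 × 1000 mL/L = 2400.0 mL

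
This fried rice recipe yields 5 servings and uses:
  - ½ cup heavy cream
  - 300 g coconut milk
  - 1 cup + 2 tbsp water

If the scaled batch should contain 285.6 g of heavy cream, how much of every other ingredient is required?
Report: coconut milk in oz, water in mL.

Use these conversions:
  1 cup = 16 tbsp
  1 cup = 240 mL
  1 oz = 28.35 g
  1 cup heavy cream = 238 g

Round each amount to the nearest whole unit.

coconut milk: 25 oz; water: 648 mL

The original recipe has 119 g of heavy cream, so the scaling factor is 285.6 ÷ 119 = 12/5 = 2.4.
coconut milk: 300 g × 12/5 ÷ 28.35 g/oz ≈ 25 oz
water: (1 cup + 2 tbsp = 1.125 cup) × 12/5 × 240 mL/cup = 648 mL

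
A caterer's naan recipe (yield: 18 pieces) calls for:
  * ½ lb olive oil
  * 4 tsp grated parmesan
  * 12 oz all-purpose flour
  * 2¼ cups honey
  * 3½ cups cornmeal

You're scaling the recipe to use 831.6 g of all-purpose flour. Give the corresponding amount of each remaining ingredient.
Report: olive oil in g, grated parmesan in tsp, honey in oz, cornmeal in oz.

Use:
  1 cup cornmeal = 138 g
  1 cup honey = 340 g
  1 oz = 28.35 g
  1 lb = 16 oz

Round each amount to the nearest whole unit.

The original recipe has 340.2 g of all-purpose flour, so the scaling factor is 831.6 ÷ 340.2 = 22/9.
olive oil: 0.5 lb × 22/9 × 16 oz/lb × 28.35 g/oz ≈ 554 g
grated parmesan: 4 tsp × 22/9 ≈ 10 tsp
honey: 2.25 cup × 22/9 × 340 g/cup ÷ 28.35 g/oz ≈ 66 oz
cornmeal: 3.5 cup × 22/9 × 138 g/cup ÷ 28.35 g/oz ≈ 42 oz

olive oil: 554 g; grated parmesan: 10 tsp; honey: 66 oz; cornmeal: 42 oz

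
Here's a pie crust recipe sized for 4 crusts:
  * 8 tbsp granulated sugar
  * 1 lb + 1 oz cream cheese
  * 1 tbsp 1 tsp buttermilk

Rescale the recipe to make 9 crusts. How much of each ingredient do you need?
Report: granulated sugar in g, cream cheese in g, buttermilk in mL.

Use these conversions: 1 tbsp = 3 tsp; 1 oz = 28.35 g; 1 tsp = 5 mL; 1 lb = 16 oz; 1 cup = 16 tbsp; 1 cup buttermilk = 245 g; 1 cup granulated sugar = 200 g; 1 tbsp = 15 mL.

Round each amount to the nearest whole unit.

Scaling factor: 9/4 = 2.25.
granulated sugar: 8 tbsp × 9/4 ÷ 16 tbsp/cup × 200 g/cup = 225 g
cream cheese: (1 lb + 1 oz = 1.0625 lb) × 9/4 × 16 oz/lb × 28.35 g/oz ≈ 1084 g
buttermilk: (1 tbsp + 1 tsp = 4/3 tbsp) × 9/4 × 15 mL/tbsp = 45 mL

granulated sugar: 225 g; cream cheese: 1084 g; buttermilk: 45 mL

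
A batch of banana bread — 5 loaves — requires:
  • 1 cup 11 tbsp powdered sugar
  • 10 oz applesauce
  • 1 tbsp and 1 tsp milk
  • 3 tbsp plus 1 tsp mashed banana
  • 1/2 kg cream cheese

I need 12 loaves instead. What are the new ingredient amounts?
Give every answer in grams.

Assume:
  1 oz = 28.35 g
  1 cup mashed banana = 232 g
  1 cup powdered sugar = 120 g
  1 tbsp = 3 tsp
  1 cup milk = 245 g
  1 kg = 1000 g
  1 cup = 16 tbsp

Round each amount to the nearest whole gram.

powdered sugar: 486 g; applesauce: 680 g; milk: 49 g; mashed banana: 116 g; cream cheese: 1200 g

Scaling factor: 12/5 = 2.4.
powdered sugar: (1 cup + 11 tbsp = 1.6875 cup) × 12/5 × 120 g/cup = 486 g
applesauce: 10 oz × 12/5 × 28.35 g/oz ≈ 680 g
milk: (1 tbsp + 1 tsp = 4/3 tbsp) × 12/5 ÷ 16 tbsp/cup × 245 g/cup = 49 g
mashed banana: (3 tbsp + 1 tsp = 10/3 tbsp) × 12/5 ÷ 16 tbsp/cup × 232 g/cup = 116 g
cream cheese: 0.5 kg × 12/5 × 1000 g/kg = 1200 g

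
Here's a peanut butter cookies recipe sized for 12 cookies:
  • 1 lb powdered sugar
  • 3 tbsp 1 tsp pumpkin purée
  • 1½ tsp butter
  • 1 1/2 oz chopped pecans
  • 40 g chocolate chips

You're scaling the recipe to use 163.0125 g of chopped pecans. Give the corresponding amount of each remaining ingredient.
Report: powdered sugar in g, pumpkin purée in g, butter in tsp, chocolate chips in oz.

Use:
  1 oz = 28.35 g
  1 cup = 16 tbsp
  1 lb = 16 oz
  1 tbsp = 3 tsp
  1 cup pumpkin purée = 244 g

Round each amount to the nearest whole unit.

The original recipe has 42.525 g of chopped pecans, so the scaling factor is 163.0125 ÷ 42.525 = 23/6.
powdered sugar: 1 lb × 23/6 × 16 oz/lb × 28.35 g/oz ≈ 1739 g
pumpkin purée: (3 tbsp + 1 tsp = 10/3 tbsp) × 23/6 ÷ 16 tbsp/cup × 244 g/cup ≈ 195 g
butter: 1.5 tsp × 23/6 ≈ 6 tsp
chocolate chips: 40 g × 23/6 ÷ 28.35 g/oz ≈ 5 oz

powdered sugar: 1739 g; pumpkin purée: 195 g; butter: 6 tsp; chocolate chips: 5 oz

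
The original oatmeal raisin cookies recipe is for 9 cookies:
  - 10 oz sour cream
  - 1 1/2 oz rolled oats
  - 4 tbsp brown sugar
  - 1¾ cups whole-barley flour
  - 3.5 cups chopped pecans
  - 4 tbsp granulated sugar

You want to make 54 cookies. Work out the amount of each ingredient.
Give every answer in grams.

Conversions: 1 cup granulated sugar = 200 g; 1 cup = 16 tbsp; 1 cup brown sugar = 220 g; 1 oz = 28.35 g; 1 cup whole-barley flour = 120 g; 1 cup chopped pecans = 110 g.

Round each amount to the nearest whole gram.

sour cream: 1701 g; rolled oats: 255 g; brown sugar: 330 g; whole-barley flour: 1260 g; chopped pecans: 2310 g; granulated sugar: 300 g

Scaling factor: 54/9 = 6.
sour cream: 10 oz × 6 × 28.35 g/oz = 1701 g
rolled oats: 1.5 oz × 6 × 28.35 g/oz ≈ 255 g
brown sugar: 4 tbsp × 6 ÷ 16 tbsp/cup × 220 g/cup = 330 g
whole-barley flour: 1.75 cup × 6 × 120 g/cup = 1260 g
chopped pecans: 3.5 cup × 6 × 110 g/cup = 2310 g
granulated sugar: 4 tbsp × 6 ÷ 16 tbsp/cup × 200 g/cup = 300 g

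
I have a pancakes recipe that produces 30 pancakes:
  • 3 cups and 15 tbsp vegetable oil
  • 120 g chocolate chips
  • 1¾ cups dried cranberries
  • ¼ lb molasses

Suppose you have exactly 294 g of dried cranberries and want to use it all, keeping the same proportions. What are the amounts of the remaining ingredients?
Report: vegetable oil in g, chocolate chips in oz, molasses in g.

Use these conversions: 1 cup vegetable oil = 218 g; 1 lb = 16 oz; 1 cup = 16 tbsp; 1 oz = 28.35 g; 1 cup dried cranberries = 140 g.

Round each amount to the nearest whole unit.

The original recipe has 245 g of dried cranberries, so the scaling factor is 294 ÷ 245 = 6/5 = 1.2.
vegetable oil: (3 cup + 15 tbsp = 3.9375 cup) × 6/5 × 218 g/cup ≈ 1030 g
chocolate chips: 120 g × 6/5 ÷ 28.35 g/oz ≈ 5 oz
molasses: 0.25 lb × 6/5 × 16 oz/lb × 28.35 g/oz ≈ 136 g

vegetable oil: 1030 g; chocolate chips: 5 oz; molasses: 136 g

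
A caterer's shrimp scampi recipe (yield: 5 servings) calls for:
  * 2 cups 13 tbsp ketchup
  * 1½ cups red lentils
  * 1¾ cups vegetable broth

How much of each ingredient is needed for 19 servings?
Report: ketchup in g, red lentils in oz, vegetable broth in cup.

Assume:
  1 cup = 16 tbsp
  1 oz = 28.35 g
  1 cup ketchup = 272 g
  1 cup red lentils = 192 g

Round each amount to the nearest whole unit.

ketchup: 2907 g; red lentils: 39 oz; vegetable broth: 7 cup

Scaling factor: 19/5 = 3.8.
ketchup: (2 cup + 13 tbsp = 2.8125 cup) × 19/5 × 272 g/cup = 2907 g
red lentils: 1.5 cup × 19/5 × 192 g/cup ÷ 28.35 g/oz ≈ 39 oz
vegetable broth: 1.75 cup × 19/5 ≈ 7 cup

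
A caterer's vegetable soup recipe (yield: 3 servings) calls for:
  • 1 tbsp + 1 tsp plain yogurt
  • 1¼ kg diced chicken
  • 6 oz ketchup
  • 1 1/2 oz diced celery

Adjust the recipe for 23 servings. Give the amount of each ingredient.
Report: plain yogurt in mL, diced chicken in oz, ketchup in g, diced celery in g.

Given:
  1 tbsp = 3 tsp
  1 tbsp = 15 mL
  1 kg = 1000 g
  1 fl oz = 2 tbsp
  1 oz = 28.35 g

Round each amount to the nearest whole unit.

plain yogurt: 153 mL; diced chicken: 338 oz; ketchup: 1304 g; diced celery: 326 g

Scaling factor: 23/3.
plain yogurt: (1 tbsp + 1 tsp = 4/3 tbsp) × 23/3 × 15 mL/tbsp ≈ 153 mL
diced chicken: 1.25 kg × 23/3 × 1000 g/kg ÷ 28.35 g/oz ≈ 338 oz
ketchup: 6 oz × 23/3 × 28.35 g/oz ≈ 1304 g
diced celery: 1.5 oz × 23/3 × 28.35 g/oz ≈ 326 g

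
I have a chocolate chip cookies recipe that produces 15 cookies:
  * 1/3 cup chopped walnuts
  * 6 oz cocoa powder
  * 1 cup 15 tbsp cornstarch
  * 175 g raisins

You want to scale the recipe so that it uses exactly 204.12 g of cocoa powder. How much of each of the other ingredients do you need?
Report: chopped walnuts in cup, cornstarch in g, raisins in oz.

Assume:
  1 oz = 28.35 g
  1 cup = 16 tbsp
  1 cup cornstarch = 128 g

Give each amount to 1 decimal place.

chopped walnuts: 0.4 cup; cornstarch: 297.6 g; raisins: 7.4 oz

The original recipe has 170.1 g of cocoa powder, so the scaling factor is 204.12 ÷ 170.1 = 6/5 = 1.2.
chopped walnuts: 1/3 cup × 6/5 = 0.4 cup
cornstarch: (1 cup + 15 tbsp = 1.9375 cup) × 6/5 × 128 g/cup = 297.6 g
raisins: 175 g × 6/5 ÷ 28.35 g/oz ≈ 7.4 oz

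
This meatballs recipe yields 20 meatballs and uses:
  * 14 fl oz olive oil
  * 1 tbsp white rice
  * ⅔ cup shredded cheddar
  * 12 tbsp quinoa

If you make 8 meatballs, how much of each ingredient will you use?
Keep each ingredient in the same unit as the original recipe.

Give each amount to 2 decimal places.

Scaling factor: 8/20 = 2/5 = 0.4.
olive oil: 14 fl oz × 2/5 = 5.60 fl oz
white rice: 1 tbsp × 2/5 = 0.40 tbsp
shredded cheddar: 2/3 cup × 2/5 ≈ 0.27 cup
quinoa: 12 tbsp × 2/5 = 4.80 tbsp

olive oil: 5.60 fl oz; white rice: 0.40 tbsp; shredded cheddar: 0.27 cup; quinoa: 4.80 tbsp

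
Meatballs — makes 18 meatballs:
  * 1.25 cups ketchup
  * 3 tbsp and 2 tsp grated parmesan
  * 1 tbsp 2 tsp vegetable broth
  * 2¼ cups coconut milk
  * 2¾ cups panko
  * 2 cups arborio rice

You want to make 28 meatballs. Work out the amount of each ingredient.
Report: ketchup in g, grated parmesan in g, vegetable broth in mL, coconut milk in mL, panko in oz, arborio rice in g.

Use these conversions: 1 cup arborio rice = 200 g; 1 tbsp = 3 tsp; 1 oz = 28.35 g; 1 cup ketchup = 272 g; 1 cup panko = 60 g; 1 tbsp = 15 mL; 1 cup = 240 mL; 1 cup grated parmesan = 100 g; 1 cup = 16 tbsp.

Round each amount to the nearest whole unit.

ketchup: 529 g; grated parmesan: 36 g; vegetable broth: 39 mL; coconut milk: 840 mL; panko: 9 oz; arborio rice: 622 g

Scaling factor: 28/18 = 14/9.
ketchup: 1.25 cup × 14/9 × 272 g/cup ≈ 529 g
grated parmesan: (3 tbsp + 2 tsp = 11/3 tbsp) × 14/9 ÷ 16 tbsp/cup × 100 g/cup ≈ 36 g
vegetable broth: (1 tbsp + 2 tsp = 5/3 tbsp) × 14/9 × 15 mL/tbsp ≈ 39 mL
coconut milk: 2.25 cup × 14/9 × 240 mL/cup = 840 mL
panko: 2.75 cup × 14/9 × 60 g/cup ÷ 28.35 g/oz ≈ 9 oz
arborio rice: 2 cup × 14/9 × 200 g/cup ≈ 622 g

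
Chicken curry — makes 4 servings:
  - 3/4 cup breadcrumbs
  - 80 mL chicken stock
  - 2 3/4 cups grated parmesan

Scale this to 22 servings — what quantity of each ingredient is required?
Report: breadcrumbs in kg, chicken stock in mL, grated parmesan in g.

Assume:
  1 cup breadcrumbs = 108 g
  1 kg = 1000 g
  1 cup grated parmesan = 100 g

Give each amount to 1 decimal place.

breadcrumbs: 0.4 kg; chicken stock: 440.0 mL; grated parmesan: 1512.5 g

Scaling factor: 22/4 = 11/2 = 5.5.
breadcrumbs: 0.75 cup × 11/2 × 108 g/cup ÷ 1000 g/kg ≈ 0.4 kg
chicken stock: 80 mL × 11/2 = 440.0 mL
grated parmesan: 2.75 cup × 11/2 × 100 g/cup = 1512.5 g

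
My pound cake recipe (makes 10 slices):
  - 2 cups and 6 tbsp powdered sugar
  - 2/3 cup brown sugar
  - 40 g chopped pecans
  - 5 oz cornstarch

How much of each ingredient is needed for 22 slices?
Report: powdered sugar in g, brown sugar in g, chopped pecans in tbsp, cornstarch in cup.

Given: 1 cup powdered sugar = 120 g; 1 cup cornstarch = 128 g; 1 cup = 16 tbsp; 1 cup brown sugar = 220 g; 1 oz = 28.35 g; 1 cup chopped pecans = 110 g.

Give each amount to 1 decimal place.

powdered sugar: 627.0 g; brown sugar: 322.7 g; chopped pecans: 12.8 tbsp; cornstarch: 2.4 cup

Scaling factor: 22/10 = 11/5 = 2.2.
powdered sugar: (2 cup + 6 tbsp = 2.375 cup) × 11/5 × 120 g/cup = 627.0 g
brown sugar: 2/3 cup × 11/5 × 220 g/cup ≈ 322.7 g
chopped pecans: 40 g × 11/5 ÷ 110 g/cup × 16 tbsp/cup = 12.8 tbsp
cornstarch: 5 oz × 11/5 × 28.35 g/oz ÷ 128 g/cup ≈ 2.4 cup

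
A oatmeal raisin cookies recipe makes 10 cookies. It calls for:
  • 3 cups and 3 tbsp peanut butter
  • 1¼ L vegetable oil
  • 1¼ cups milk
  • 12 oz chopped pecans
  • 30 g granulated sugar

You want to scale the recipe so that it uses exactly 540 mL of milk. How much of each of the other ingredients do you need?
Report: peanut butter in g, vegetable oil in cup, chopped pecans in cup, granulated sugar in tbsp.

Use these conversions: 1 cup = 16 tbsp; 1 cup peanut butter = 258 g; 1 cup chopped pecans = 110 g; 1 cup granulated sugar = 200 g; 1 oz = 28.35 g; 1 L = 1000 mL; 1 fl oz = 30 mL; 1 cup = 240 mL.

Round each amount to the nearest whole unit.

The original recipe has 300 mL of milk, so the scaling factor is 540 ÷ 300 = 9/5 = 1.8.
peanut butter: (3 cup + 3 tbsp = 3.1875 cup) × 9/5 × 258 g/cup ≈ 1480 g
vegetable oil: 1.25 L × 9/5 × 1000 mL/L ÷ 240 mL/cup ≈ 9 cup
chopped pecans: 12 oz × 9/5 × 28.35 g/oz ÷ 110 g/cup ≈ 6 cup
granulated sugar: 30 g × 9/5 ÷ 200 g/cup × 16 tbsp/cup ≈ 4 tbsp

peanut butter: 1480 g; vegetable oil: 9 cup; chopped pecans: 6 cup; granulated sugar: 4 tbsp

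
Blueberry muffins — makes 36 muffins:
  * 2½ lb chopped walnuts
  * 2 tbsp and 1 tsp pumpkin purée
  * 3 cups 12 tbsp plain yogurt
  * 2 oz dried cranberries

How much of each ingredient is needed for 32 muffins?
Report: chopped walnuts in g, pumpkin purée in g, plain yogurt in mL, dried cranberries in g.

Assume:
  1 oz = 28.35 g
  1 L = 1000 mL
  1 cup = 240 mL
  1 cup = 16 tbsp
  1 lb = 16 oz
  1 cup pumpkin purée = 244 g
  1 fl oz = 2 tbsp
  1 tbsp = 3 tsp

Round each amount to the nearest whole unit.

Scaling factor: 32/36 = 8/9.
chopped walnuts: 2.5 lb × 8/9 × 16 oz/lb × 28.35 g/oz = 1008 g
pumpkin purée: (2 tbsp + 1 tsp = 7/3 tbsp) × 8/9 ÷ 16 tbsp/cup × 244 g/cup ≈ 32 g
plain yogurt: (3 cup + 12 tbsp = 3.75 cup) × 8/9 × 240 mL/cup = 800 mL
dried cranberries: 2 oz × 8/9 × 28.35 g/oz ≈ 50 g

chopped walnuts: 1008 g; pumpkin purée: 32 g; plain yogurt: 800 mL; dried cranberries: 50 g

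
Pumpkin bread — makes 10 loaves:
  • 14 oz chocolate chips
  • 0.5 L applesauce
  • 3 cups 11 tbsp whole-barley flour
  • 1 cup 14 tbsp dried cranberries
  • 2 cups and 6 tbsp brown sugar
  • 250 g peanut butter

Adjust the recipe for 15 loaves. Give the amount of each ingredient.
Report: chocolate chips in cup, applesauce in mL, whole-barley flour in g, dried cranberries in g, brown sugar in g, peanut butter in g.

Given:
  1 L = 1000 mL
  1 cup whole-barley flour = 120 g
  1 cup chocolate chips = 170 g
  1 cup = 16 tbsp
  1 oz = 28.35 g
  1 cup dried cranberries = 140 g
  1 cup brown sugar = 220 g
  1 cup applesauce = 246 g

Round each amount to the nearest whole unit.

chocolate chips: 4 cup; applesauce: 750 mL; whole-barley flour: 664 g; dried cranberries: 394 g; brown sugar: 784 g; peanut butter: 375 g

Scaling factor: 15/10 = 3/2 = 1.5.
chocolate chips: 14 oz × 3/2 × 28.35 g/oz ÷ 170 g/cup ≈ 4 cup
applesauce: 0.5 L × 3/2 × 1000 mL/L = 750 mL
whole-barley flour: (3 cup + 11 tbsp = 3.6875 cup) × 3/2 × 120 g/cup ≈ 664 g
dried cranberries: (1 cup + 14 tbsp = 1.875 cup) × 3/2 × 140 g/cup ≈ 394 g
brown sugar: (2 cup + 6 tbsp = 2.375 cup) × 3/2 × 220 g/cup ≈ 784 g
peanut butter: 250 g × 3/2 = 375 g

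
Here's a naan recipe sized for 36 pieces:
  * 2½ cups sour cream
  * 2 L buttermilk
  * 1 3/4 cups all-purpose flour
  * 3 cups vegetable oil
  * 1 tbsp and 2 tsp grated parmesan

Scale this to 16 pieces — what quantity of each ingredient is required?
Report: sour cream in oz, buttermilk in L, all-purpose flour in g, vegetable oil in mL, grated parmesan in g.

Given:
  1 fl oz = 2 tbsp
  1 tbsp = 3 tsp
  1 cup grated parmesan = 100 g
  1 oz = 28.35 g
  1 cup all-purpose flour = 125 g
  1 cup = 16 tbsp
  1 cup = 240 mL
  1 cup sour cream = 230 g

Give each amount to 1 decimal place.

Scaling factor: 16/36 = 4/9.
sour cream: 2.5 cup × 4/9 × 230 g/cup ÷ 28.35 g/oz ≈ 9.0 oz
buttermilk: 2 L × 4/9 ≈ 0.9 L
all-purpose flour: 1.75 cup × 4/9 × 125 g/cup ≈ 97.2 g
vegetable oil: 3 cup × 4/9 × 240 mL/cup = 320.0 mL
grated parmesan: (1 tbsp + 2 tsp = 5/3 tbsp) × 4/9 ÷ 16 tbsp/cup × 100 g/cup ≈ 4.6 g

sour cream: 9.0 oz; buttermilk: 0.9 L; all-purpose flour: 97.2 g; vegetable oil: 320.0 mL; grated parmesan: 4.6 g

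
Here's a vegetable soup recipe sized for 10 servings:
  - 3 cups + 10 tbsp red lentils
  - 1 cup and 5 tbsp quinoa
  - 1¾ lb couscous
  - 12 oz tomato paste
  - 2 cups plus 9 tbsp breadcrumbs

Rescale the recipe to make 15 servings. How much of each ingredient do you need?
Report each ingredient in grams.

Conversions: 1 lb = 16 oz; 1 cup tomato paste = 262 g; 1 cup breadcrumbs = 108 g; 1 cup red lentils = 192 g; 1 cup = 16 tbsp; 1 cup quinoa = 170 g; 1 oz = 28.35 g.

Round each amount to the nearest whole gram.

Scaling factor: 15/10 = 3/2 = 1.5.
red lentils: (3 cup + 10 tbsp = 3.625 cup) × 3/2 × 192 g/cup = 1044 g
quinoa: (1 cup + 5 tbsp = 1.3125 cup) × 3/2 × 170 g/cup ≈ 335 g
couscous: 1.75 lb × 3/2 × 16 oz/lb × 28.35 g/oz ≈ 1191 g
tomato paste: 12 oz × 3/2 × 28.35 g/oz ≈ 510 g
breadcrumbs: (2 cup + 9 tbsp = 2.5625 cup) × 3/2 × 108 g/cup ≈ 415 g

red lentils: 1044 g; quinoa: 335 g; couscous: 1191 g; tomato paste: 510 g; breadcrumbs: 415 g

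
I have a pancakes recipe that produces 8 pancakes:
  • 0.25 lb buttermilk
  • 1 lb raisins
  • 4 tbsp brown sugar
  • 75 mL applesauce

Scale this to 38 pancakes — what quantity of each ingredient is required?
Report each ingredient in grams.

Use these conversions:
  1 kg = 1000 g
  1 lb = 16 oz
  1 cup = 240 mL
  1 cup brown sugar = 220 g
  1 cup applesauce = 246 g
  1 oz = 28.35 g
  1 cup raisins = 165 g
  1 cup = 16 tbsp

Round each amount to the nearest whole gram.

buttermilk: 539 g; raisins: 2155 g; brown sugar: 261 g; applesauce: 365 g

Scaling factor: 38/8 = 19/4 = 4.75.
buttermilk: 0.25 lb × 19/4 × 16 oz/lb × 28.35 g/oz ≈ 539 g
raisins: 1 lb × 19/4 × 16 oz/lb × 28.35 g/oz ≈ 2155 g
brown sugar: 4 tbsp × 19/4 ÷ 16 tbsp/cup × 220 g/cup ≈ 261 g
applesauce: 75 mL × 19/4 ÷ 240 mL/cup × 246 g/cup ≈ 365 g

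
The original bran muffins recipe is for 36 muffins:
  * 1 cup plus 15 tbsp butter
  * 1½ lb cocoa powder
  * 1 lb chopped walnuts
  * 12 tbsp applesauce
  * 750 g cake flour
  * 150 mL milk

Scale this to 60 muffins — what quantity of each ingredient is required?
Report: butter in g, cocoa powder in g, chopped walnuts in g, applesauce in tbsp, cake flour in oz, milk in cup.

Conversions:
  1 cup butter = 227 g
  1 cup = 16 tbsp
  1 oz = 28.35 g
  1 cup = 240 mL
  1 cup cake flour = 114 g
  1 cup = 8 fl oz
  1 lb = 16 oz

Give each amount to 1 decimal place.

butter: 733.0 g; cocoa powder: 1134.0 g; chopped walnuts: 756.0 g; applesauce: 20.0 tbsp; cake flour: 44.1 oz; milk: 1.0 cup

Scaling factor: 60/36 = 5/3.
butter: (1 cup + 15 tbsp = 1.9375 cup) × 5/3 × 227 g/cup ≈ 733.0 g
cocoa powder: 1.5 lb × 5/3 × 16 oz/lb × 28.35 g/oz = 1134.0 g
chopped walnuts: 1 lb × 5/3 × 16 oz/lb × 28.35 g/oz = 756.0 g
applesauce: 12 tbsp × 5/3 = 20.0 tbsp
cake flour: 750 g × 5/3 ÷ 28.35 g/oz ≈ 44.1 oz
milk: 150 mL × 5/3 ÷ 240 mL/cup ≈ 1.0 cup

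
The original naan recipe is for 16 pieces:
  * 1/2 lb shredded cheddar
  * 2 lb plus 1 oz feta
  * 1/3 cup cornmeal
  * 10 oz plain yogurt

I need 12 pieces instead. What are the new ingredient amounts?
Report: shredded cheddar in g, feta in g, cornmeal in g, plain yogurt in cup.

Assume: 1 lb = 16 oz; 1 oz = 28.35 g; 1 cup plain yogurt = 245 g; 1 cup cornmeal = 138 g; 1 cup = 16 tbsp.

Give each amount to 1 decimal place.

Scaling factor: 12/16 = 3/4 = 0.75.
shredded cheddar: 0.5 lb × 3/4 × 16 oz/lb × 28.35 g/oz = 170.1 g
feta: (2 lb + 1 oz = 2.0625 lb) × 3/4 × 16 oz/lb × 28.35 g/oz ≈ 701.7 g
cornmeal: 1/3 cup × 3/4 × 138 g/cup = 34.5 g
plain yogurt: 10 oz × 3/4 × 28.35 g/oz ÷ 245 g/cup ≈ 0.9 cup

shredded cheddar: 170.1 g; feta: 701.7 g; cornmeal: 34.5 g; plain yogurt: 0.9 cup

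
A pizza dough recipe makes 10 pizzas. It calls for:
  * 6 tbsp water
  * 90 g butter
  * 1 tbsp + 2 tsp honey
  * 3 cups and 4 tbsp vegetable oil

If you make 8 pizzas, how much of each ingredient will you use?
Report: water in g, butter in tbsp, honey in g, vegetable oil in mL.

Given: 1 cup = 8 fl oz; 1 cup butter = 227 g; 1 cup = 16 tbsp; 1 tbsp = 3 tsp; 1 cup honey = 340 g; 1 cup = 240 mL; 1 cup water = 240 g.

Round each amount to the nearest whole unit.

water: 72 g; butter: 5 tbsp; honey: 28 g; vegetable oil: 624 mL

Scaling factor: 8/10 = 4/5 = 0.8.
water: 6 tbsp × 4/5 ÷ 16 tbsp/cup × 240 g/cup = 72 g
butter: 90 g × 4/5 ÷ 227 g/cup × 16 tbsp/cup ≈ 5 tbsp
honey: (1 tbsp + 2 tsp = 5/3 tbsp) × 4/5 ÷ 16 tbsp/cup × 340 g/cup ≈ 28 g
vegetable oil: (3 cup + 4 tbsp = 3.25 cup) × 4/5 × 240 mL/cup = 624 mL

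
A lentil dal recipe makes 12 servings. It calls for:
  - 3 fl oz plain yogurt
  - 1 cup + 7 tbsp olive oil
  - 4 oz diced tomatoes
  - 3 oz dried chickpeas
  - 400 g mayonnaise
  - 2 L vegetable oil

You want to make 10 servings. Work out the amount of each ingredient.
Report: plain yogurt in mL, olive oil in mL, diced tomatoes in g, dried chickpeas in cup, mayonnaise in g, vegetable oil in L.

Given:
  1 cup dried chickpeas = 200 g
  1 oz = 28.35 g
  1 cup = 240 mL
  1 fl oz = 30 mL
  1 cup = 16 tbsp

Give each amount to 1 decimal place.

plain yogurt: 75.0 mL; olive oil: 287.5 mL; diced tomatoes: 94.5 g; dried chickpeas: 0.4 cup; mayonnaise: 333.3 g; vegetable oil: 1.7 L

Scaling factor: 10/12 = 5/6.
plain yogurt: 3 fl oz × 5/6 × 30 mL/fl oz = 75.0 mL
olive oil: (1 cup + 7 tbsp = 1.4375 cup) × 5/6 × 240 mL/cup = 287.5 mL
diced tomatoes: 4 oz × 5/6 × 28.35 g/oz = 94.5 g
dried chickpeas: 3 oz × 5/6 × 28.35 g/oz ÷ 200 g/cup ≈ 0.4 cup
mayonnaise: 400 g × 5/6 ≈ 333.3 g
vegetable oil: 2 L × 5/6 ≈ 1.7 L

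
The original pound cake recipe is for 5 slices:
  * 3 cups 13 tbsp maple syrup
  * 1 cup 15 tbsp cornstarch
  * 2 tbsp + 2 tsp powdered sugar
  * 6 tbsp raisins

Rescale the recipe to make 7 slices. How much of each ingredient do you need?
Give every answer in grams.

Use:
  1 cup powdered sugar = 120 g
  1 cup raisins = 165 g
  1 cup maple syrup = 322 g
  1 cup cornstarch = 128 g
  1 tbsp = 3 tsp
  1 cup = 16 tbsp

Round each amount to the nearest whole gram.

Scaling factor: 7/5 = 1.4.
maple syrup: (3 cup + 13 tbsp = 3.8125 cup) × 7/5 × 322 g/cup ≈ 1719 g
cornstarch: (1 cup + 15 tbsp = 1.9375 cup) × 7/5 × 128 g/cup ≈ 347 g
powdered sugar: (2 tbsp + 2 tsp = 8/3 tbsp) × 7/5 ÷ 16 tbsp/cup × 120 g/cup = 28 g
raisins: 6 tbsp × 7/5 ÷ 16 tbsp/cup × 165 g/cup ≈ 87 g

maple syrup: 1719 g; cornstarch: 347 g; powdered sugar: 28 g; raisins: 87 g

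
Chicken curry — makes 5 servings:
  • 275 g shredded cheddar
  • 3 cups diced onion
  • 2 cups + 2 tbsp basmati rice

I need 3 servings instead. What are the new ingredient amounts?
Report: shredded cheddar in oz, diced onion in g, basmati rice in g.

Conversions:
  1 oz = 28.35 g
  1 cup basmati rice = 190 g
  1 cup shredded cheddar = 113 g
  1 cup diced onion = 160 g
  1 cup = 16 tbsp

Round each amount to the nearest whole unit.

Scaling factor: 3/5 = 0.6.
shredded cheddar: 275 g × 3/5 ÷ 28.35 g/oz ≈ 6 oz
diced onion: 3 cup × 3/5 × 160 g/cup = 288 g
basmati rice: (2 cup + 2 tbsp = 2.125 cup) × 3/5 × 190 g/cup ≈ 242 g

shredded cheddar: 6 oz; diced onion: 288 g; basmati rice: 242 g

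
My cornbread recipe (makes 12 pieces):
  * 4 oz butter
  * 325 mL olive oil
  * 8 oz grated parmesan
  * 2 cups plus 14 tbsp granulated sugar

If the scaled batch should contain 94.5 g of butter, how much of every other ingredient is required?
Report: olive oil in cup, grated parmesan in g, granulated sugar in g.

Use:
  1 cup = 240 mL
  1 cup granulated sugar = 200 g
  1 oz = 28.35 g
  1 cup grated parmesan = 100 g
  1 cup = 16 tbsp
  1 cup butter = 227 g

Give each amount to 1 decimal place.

olive oil: 1.1 cup; grated parmesan: 189.0 g; granulated sugar: 479.2 g

The original recipe has 113.4 g of butter, so the scaling factor is 94.5 ÷ 113.4 = 5/6.
olive oil: 325 mL × 5/6 ÷ 240 mL/cup ≈ 1.1 cup
grated parmesan: 8 oz × 5/6 × 28.35 g/oz = 189.0 g
granulated sugar: (2 cup + 14 tbsp = 2.875 cup) × 5/6 × 200 g/cup ≈ 479.2 g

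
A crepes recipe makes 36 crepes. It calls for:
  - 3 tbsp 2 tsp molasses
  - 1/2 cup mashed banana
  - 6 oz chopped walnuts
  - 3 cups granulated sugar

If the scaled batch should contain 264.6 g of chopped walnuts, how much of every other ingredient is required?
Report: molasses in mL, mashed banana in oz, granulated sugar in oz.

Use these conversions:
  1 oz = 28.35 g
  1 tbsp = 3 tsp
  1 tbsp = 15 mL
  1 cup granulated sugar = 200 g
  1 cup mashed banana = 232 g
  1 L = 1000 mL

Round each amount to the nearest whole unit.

The original recipe has 170.1 g of chopped walnuts, so the scaling factor is 264.6 ÷ 170.1 = 14/9.
molasses: (3 tbsp + 2 tsp = 11/3 tbsp) × 14/9 × 15 mL/tbsp ≈ 86 mL
mashed banana: 0.5 cup × 14/9 × 232 g/cup ÷ 28.35 g/oz ≈ 6 oz
granulated sugar: 3 cup × 14/9 × 200 g/cup ÷ 28.35 g/oz ≈ 33 oz

molasses: 86 mL; mashed banana: 6 oz; granulated sugar: 33 oz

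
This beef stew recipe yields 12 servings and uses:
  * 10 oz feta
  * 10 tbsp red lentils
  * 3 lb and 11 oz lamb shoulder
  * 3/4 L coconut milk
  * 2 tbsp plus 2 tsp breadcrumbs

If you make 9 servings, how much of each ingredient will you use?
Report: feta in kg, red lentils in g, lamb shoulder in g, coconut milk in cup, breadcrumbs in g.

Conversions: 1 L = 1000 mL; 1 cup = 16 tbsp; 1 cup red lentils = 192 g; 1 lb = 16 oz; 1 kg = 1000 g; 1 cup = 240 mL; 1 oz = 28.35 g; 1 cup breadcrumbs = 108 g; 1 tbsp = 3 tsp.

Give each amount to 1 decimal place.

Scaling factor: 9/12 = 3/4 = 0.75.
feta: 10 oz × 3/4 × 28.35 g/oz ÷ 1000 g/kg ≈ 0.2 kg
red lentils: 10 tbsp × 3/4 ÷ 16 tbsp/cup × 192 g/cup = 90.0 g
lamb shoulder: (3 lb + 11 oz = 3.6875 lb) × 3/4 × 16 oz/lb × 28.35 g/oz ≈ 1254.5 g
coconut milk: 0.75 L × 3/4 × 1000 mL/L ÷ 240 mL/cup ≈ 2.3 cup
breadcrumbs: (2 tbsp + 2 tsp = 8/3 tbsp) × 3/4 ÷ 16 tbsp/cup × 108 g/cup = 13.5 g

feta: 0.2 kg; red lentils: 90.0 g; lamb shoulder: 1254.5 g; coconut milk: 2.3 cup; breadcrumbs: 13.5 g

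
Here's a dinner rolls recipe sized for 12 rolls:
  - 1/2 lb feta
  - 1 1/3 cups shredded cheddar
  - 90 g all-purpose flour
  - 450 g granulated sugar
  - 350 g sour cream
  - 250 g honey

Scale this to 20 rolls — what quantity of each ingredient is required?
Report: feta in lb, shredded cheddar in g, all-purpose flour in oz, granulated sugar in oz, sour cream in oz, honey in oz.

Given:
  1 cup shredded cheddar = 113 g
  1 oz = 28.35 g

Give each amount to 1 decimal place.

feta: 0.8 lb; shredded cheddar: 251.1 g; all-purpose flour: 5.3 oz; granulated sugar: 26.5 oz; sour cream: 20.6 oz; honey: 14.7 oz

Scaling factor: 20/12 = 5/3.
feta: 0.5 lb × 5/3 ≈ 0.8 lb
shredded cheddar: 4/3 cup × 5/3 × 113 g/cup ≈ 251.1 g
all-purpose flour: 90 g × 5/3 ÷ 28.35 g/oz ≈ 5.3 oz
granulated sugar: 450 g × 5/3 ÷ 28.35 g/oz ≈ 26.5 oz
sour cream: 350 g × 5/3 ÷ 28.35 g/oz ≈ 20.6 oz
honey: 250 g × 5/3 ÷ 28.35 g/oz ≈ 14.7 oz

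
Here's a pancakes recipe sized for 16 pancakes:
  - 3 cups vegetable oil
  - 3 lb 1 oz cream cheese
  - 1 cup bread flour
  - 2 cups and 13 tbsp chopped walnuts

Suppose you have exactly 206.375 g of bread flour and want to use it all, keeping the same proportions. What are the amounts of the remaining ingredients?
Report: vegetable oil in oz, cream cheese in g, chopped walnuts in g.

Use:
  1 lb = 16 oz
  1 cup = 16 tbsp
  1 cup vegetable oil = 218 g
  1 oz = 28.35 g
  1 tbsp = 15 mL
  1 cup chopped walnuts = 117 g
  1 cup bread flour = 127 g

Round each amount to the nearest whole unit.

vegetable oil: 37 oz; cream cheese: 2257 g; chopped walnuts: 535 g

The original recipe has 127 g of bread flour, so the scaling factor is 206.375 ÷ 127 = 13/8 = 1.625.
vegetable oil: 3 cup × 13/8 × 218 g/cup ÷ 28.35 g/oz ≈ 37 oz
cream cheese: (3 lb + 1 oz = 3.0625 lb) × 13/8 × 16 oz/lb × 28.35 g/oz ≈ 2257 g
chopped walnuts: (2 cup + 13 tbsp = 2.8125 cup) × 13/8 × 117 g/cup ≈ 535 g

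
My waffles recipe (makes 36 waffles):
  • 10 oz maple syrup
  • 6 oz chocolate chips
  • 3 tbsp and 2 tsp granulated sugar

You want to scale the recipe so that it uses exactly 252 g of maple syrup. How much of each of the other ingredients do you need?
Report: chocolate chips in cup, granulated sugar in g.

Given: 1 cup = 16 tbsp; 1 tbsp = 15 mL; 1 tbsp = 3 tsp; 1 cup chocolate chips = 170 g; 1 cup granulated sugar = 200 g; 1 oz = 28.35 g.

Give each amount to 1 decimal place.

The original recipe has 283.5 g of maple syrup, so the scaling factor is 252 ÷ 283.5 = 8/9.
chocolate chips: 6 oz × 8/9 × 28.35 g/oz ÷ 170 g/cup ≈ 0.9 cup
granulated sugar: (3 tbsp + 2 tsp = 11/3 tbsp) × 8/9 ÷ 16 tbsp/cup × 200 g/cup ≈ 40.7 g

chocolate chips: 0.9 cup; granulated sugar: 40.7 g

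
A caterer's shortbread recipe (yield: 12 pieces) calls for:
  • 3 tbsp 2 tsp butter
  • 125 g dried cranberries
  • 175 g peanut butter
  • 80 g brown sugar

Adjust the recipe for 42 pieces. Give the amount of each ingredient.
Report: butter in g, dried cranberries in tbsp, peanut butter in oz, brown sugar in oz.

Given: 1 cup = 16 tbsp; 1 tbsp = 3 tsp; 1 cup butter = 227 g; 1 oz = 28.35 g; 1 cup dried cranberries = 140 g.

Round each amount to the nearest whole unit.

butter: 182 g; dried cranberries: 50 tbsp; peanut butter: 22 oz; brown sugar: 10 oz

Scaling factor: 42/12 = 7/2 = 3.5.
butter: (3 tbsp + 2 tsp = 11/3 tbsp) × 7/2 ÷ 16 tbsp/cup × 227 g/cup ≈ 182 g
dried cranberries: 125 g × 7/2 ÷ 140 g/cup × 16 tbsp/cup = 50 tbsp
peanut butter: 175 g × 7/2 ÷ 28.35 g/oz ≈ 22 oz
brown sugar: 80 g × 7/2 ÷ 28.35 g/oz ≈ 10 oz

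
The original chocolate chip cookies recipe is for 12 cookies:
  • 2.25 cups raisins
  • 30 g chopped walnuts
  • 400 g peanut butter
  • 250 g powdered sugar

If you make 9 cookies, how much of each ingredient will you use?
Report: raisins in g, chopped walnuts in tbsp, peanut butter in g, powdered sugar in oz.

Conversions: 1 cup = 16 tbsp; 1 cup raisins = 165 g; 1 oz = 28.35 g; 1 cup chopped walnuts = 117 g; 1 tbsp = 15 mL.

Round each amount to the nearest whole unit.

raisins: 278 g; chopped walnuts: 3 tbsp; peanut butter: 300 g; powdered sugar: 7 oz

Scaling factor: 9/12 = 3/4 = 0.75.
raisins: 2.25 cup × 3/4 × 165 g/cup ≈ 278 g
chopped walnuts: 30 g × 3/4 ÷ 117 g/cup × 16 tbsp/cup ≈ 3 tbsp
peanut butter: 400 g × 3/4 = 300 g
powdered sugar: 250 g × 3/4 ÷ 28.35 g/oz ≈ 7 oz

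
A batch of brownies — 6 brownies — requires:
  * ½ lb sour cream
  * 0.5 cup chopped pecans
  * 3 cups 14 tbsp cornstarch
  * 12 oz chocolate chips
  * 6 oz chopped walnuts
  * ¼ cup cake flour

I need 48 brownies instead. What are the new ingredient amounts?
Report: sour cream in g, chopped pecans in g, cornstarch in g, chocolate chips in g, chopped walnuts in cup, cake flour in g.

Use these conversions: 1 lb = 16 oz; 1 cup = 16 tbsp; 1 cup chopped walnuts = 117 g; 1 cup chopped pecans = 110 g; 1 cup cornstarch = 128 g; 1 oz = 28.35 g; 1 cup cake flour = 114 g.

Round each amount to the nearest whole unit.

Scaling factor: 48/6 = 8.
sour cream: 0.5 lb × 8 × 16 oz/lb × 28.35 g/oz ≈ 1814 g
chopped pecans: 0.5 cup × 8 × 110 g/cup = 440 g
cornstarch: (3 cup + 14 tbsp = 3.875 cup) × 8 × 128 g/cup = 3968 g
chocolate chips: 12 oz × 8 × 28.35 g/oz ≈ 2722 g
chopped walnuts: 6 oz × 8 × 28.35 g/oz ÷ 117 g/cup ≈ 12 cup
cake flour: 0.25 cup × 8 × 114 g/cup = 228 g

sour cream: 1814 g; chopped pecans: 440 g; cornstarch: 3968 g; chocolate chips: 2722 g; chopped walnuts: 12 cup; cake flour: 228 g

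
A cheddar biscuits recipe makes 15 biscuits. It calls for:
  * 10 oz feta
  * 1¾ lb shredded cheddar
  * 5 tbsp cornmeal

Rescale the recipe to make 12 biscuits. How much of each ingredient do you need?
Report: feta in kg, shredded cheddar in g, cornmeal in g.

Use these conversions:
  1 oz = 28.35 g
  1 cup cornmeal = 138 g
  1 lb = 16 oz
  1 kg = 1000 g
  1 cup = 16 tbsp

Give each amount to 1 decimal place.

Scaling factor: 12/15 = 4/5 = 0.8.
feta: 10 oz × 4/5 × 28.35 g/oz ÷ 1000 g/kg ≈ 0.2 kg
shredded cheddar: 1.75 lb × 4/5 × 16 oz/lb × 28.35 g/oz ≈ 635.0 g
cornmeal: 5 tbsp × 4/5 ÷ 16 tbsp/cup × 138 g/cup = 34.5 g

feta: 0.2 kg; shredded cheddar: 635.0 g; cornmeal: 34.5 g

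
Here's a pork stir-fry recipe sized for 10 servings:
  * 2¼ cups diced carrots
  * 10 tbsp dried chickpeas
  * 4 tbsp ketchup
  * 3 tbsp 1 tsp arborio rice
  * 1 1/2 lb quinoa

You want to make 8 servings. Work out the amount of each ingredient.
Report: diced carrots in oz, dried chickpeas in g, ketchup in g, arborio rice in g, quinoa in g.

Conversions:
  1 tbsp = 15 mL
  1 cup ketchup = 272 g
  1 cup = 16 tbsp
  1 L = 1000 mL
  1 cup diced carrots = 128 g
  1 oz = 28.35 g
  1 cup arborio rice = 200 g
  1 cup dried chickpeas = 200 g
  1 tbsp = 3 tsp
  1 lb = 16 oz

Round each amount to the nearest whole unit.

diced carrots: 8 oz; dried chickpeas: 100 g; ketchup: 54 g; arborio rice: 33 g; quinoa: 544 g

Scaling factor: 8/10 = 4/5 = 0.8.
diced carrots: 2.25 cup × 4/5 × 128 g/cup ÷ 28.35 g/oz ≈ 8 oz
dried chickpeas: 10 tbsp × 4/5 ÷ 16 tbsp/cup × 200 g/cup = 100 g
ketchup: 4 tbsp × 4/5 ÷ 16 tbsp/cup × 272 g/cup ≈ 54 g
arborio rice: (3 tbsp + 1 tsp = 10/3 tbsp) × 4/5 ÷ 16 tbsp/cup × 200 g/cup ≈ 33 g
quinoa: 1.5 lb × 4/5 × 16 oz/lb × 28.35 g/oz ≈ 544 g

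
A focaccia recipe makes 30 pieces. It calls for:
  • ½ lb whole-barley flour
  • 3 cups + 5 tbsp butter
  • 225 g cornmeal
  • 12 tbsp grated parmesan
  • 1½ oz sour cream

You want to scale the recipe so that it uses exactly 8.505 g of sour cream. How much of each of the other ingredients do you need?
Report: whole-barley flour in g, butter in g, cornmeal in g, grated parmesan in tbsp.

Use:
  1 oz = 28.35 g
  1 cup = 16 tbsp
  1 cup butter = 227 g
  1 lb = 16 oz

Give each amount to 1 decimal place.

The original recipe has 42.525 g of sour cream, so the scaling factor is 8.505 ÷ 42.525 = 1/5 = 0.2.
whole-barley flour: 0.5 lb × 1/5 × 16 oz/lb × 28.35 g/oz ≈ 45.4 g
butter: (3 cup + 5 tbsp = 3.3125 cup) × 1/5 × 227 g/cup ≈ 150.4 g
cornmeal: 225 g × 1/5 = 45.0 g
grated parmesan: 12 tbsp × 1/5 = 2.4 tbsp

whole-barley flour: 45.4 g; butter: 150.4 g; cornmeal: 45.0 g; grated parmesan: 2.4 tbsp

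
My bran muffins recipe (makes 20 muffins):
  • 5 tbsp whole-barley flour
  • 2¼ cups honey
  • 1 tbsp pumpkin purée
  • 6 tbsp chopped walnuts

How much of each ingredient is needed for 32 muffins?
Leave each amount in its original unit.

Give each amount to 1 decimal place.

Scaling factor: 32/20 = 8/5 = 1.6.
whole-barley flour: 5 tbsp × 8/5 = 8.0 tbsp
honey: 2.25 cup × 8/5 = 3.6 cup
pumpkin purée: 1 tbsp × 8/5 = 1.6 tbsp
chopped walnuts: 6 tbsp × 8/5 = 9.6 tbsp

whole-barley flour: 8.0 tbsp; honey: 3.6 cup; pumpkin purée: 1.6 tbsp; chopped walnuts: 9.6 tbsp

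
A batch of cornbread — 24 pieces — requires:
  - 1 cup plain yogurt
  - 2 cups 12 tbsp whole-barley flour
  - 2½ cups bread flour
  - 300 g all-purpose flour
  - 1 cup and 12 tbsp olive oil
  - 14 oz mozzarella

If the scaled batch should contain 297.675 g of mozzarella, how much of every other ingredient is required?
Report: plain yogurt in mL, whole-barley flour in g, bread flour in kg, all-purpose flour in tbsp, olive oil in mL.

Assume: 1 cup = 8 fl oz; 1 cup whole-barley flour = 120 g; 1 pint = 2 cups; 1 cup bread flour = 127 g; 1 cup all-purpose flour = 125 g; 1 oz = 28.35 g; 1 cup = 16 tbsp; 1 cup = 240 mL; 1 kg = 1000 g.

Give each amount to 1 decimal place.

The original recipe has 396.9 g of mozzarella, so the scaling factor is 297.675 ÷ 396.9 = 3/4 = 0.75.
plain yogurt: 1 cup × 3/4 × 240 mL/cup = 180.0 mL
whole-barley flour: (2 cup + 12 tbsp = 2.75 cup) × 3/4 × 120 g/cup = 247.5 g
bread flour: 2.5 cup × 3/4 × 127 g/cup ÷ 1000 g/kg ≈ 0.2 kg
all-purpose flour: 300 g × 3/4 ÷ 125 g/cup × 16 tbsp/cup = 28.8 tbsp
olive oil: (1 cup + 12 tbsp = 1.75 cup) × 3/4 × 240 mL/cup = 315.0 mL

plain yogurt: 180.0 mL; whole-barley flour: 247.5 g; bread flour: 0.2 kg; all-purpose flour: 28.8 tbsp; olive oil: 315.0 mL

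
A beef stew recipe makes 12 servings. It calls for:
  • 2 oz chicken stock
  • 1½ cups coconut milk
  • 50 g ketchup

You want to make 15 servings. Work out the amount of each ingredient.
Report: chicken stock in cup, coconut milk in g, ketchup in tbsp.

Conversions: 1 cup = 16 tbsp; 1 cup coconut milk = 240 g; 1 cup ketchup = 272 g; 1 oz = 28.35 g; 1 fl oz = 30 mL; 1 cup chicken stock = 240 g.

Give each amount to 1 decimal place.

chicken stock: 0.3 cup; coconut milk: 450.0 g; ketchup: 3.7 tbsp

Scaling factor: 15/12 = 5/4 = 1.25.
chicken stock: 2 oz × 5/4 × 28.35 g/oz ÷ 240 g/cup ≈ 0.3 cup
coconut milk: 1.5 cup × 5/4 × 240 g/cup = 450.0 g
ketchup: 50 g × 5/4 ÷ 272 g/cup × 16 tbsp/cup ≈ 3.7 tbsp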